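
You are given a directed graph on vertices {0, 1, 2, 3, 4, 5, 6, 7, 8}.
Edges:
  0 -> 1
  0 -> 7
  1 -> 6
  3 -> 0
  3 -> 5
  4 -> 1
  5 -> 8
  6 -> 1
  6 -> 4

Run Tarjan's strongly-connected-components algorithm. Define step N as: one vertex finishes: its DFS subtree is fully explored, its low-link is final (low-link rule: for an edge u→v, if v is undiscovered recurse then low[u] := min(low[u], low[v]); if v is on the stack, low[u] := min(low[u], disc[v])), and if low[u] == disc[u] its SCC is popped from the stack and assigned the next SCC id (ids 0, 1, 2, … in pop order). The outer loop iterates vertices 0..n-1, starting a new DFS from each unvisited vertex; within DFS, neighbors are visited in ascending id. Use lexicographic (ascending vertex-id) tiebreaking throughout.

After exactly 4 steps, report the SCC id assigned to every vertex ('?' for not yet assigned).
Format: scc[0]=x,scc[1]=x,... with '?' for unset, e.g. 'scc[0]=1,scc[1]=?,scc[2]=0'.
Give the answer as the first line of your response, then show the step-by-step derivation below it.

scc[0]=?,scc[1]=0,scc[2]=?,scc[3]=?,scc[4]=0,scc[5]=?,scc[6]=0,scc[7]=1,scc[8]=?

step 1: low=(low[0]=0,low[1]=1,low[2]=?,low[3]=?,low[4]=1,low[5]=?,low[6]=1,low[7]=?,low[8]=?); scc=(scc[0]=?,scc[1]=?,scc[2]=?,scc[3]=?,scc[4]=?,scc[5]=?,scc[6]=?,scc[7]=?,scc[8]=?)
step 2: low=(low[0]=0,low[1]=1,low[2]=?,low[3]=?,low[4]=1,low[5]=?,low[6]=1,low[7]=?,low[8]=?); scc=(scc[0]=?,scc[1]=?,scc[2]=?,scc[3]=?,scc[4]=?,scc[5]=?,scc[6]=?,scc[7]=?,scc[8]=?)
step 3: low=(low[0]=0,low[1]=1,low[2]=?,low[3]=?,low[4]=1,low[5]=?,low[6]=1,low[7]=?,low[8]=?); scc=(scc[0]=?,scc[1]=0,scc[2]=?,scc[3]=?,scc[4]=0,scc[5]=?,scc[6]=0,scc[7]=?,scc[8]=?)
step 4: low=(low[0]=0,low[1]=1,low[2]=?,low[3]=?,low[4]=1,low[5]=?,low[6]=1,low[7]=4,low[8]=?); scc=(scc[0]=?,scc[1]=0,scc[2]=?,scc[3]=?,scc[4]=0,scc[5]=?,scc[6]=0,scc[7]=1,scc[8]=?)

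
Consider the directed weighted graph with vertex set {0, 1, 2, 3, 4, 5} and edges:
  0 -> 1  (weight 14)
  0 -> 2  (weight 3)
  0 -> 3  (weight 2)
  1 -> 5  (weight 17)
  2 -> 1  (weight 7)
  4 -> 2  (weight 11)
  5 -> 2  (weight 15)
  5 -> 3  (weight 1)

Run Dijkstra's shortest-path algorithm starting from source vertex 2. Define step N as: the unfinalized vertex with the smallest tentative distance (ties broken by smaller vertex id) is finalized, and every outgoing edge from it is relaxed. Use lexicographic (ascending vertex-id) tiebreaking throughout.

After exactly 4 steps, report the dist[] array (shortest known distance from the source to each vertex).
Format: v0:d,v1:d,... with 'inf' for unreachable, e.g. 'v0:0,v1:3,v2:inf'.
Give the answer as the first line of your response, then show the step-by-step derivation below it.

v0:inf,v1:7,v2:0,v3:25,v4:inf,v5:24

step 1: dist = v0:inf,v1:7,v2:0,v3:inf,v4:inf,v5:inf
step 2: dist = v0:inf,v1:7,v2:0,v3:inf,v4:inf,v5:24
step 3: dist = v0:inf,v1:7,v2:0,v3:25,v4:inf,v5:24
step 4: dist = v0:inf,v1:7,v2:0,v3:25,v4:inf,v5:24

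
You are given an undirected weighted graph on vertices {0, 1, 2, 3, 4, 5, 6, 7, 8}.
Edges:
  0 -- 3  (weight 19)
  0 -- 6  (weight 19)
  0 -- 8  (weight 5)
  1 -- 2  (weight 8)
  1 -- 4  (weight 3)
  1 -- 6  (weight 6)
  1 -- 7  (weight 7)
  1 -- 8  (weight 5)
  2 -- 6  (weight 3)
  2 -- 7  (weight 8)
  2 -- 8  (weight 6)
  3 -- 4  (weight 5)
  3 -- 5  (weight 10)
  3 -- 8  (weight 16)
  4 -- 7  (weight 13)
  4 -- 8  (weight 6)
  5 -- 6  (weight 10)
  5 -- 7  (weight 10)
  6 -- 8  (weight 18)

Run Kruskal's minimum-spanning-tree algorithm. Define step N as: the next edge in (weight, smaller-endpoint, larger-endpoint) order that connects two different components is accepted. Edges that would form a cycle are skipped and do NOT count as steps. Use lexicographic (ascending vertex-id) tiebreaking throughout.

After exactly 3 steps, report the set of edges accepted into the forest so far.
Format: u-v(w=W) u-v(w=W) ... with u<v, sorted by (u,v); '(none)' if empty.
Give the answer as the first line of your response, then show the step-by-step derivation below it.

0-8(w=5) 1-4(w=3) 2-6(w=3)

step 1: add edge 1-4 (w=3); MST = {1-4(w=3)}
step 2: add edge 2-6 (w=3); MST = {1-4(w=3) 2-6(w=3)}
step 3: add edge 0-8 (w=5); MST = {0-8(w=5) 1-4(w=3) 2-6(w=3)}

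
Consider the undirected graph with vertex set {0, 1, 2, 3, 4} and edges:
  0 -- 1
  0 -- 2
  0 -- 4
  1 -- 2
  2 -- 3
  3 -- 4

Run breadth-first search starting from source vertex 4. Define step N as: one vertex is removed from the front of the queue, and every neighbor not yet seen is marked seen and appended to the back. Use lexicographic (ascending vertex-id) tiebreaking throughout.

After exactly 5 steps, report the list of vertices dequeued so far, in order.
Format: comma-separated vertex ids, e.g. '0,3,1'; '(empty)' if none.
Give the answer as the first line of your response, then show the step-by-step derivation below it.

4,0,3,1,2

step 1: dequeue 4; queue=[0,3]; order=4
step 2: dequeue 0; queue=[3,1,2]; order=4,0
step 3: dequeue 3; queue=[1,2]; order=4,0,3
step 4: dequeue 1; queue=[2]; order=4,0,3,1
step 5: dequeue 2; queue=[(empty)]; order=4,0,3,1,2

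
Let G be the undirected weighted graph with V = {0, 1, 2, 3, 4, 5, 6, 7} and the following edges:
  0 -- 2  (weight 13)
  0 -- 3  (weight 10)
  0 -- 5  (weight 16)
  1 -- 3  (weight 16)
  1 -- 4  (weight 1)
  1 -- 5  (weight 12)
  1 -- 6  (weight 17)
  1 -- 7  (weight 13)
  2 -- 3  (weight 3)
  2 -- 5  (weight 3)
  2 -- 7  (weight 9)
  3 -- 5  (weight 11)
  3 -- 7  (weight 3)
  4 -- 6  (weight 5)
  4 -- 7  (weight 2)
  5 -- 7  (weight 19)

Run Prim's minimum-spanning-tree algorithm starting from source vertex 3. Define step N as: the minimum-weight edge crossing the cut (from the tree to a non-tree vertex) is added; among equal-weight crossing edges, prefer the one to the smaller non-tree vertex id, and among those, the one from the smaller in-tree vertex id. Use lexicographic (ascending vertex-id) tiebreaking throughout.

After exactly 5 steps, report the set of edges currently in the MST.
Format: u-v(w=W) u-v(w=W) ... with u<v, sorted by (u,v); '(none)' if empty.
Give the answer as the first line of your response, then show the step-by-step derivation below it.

1-4(w=1) 2-3(w=3) 2-5(w=3) 3-7(w=3) 4-7(w=2)

step 1: add edge 2-3 (w=3); MST = {2-3(w=3)}
step 2: add edge 2-5 (w=3); MST = {2-3(w=3) 2-5(w=3)}
step 3: add edge 3-7 (w=3); MST = {2-3(w=3) 2-5(w=3) 3-7(w=3)}
step 4: add edge 4-7 (w=2); MST = {2-3(w=3) 2-5(w=3) 3-7(w=3) 4-7(w=2)}
step 5: add edge 1-4 (w=1); MST = {1-4(w=1) 2-3(w=3) 2-5(w=3) 3-7(w=3) 4-7(w=2)}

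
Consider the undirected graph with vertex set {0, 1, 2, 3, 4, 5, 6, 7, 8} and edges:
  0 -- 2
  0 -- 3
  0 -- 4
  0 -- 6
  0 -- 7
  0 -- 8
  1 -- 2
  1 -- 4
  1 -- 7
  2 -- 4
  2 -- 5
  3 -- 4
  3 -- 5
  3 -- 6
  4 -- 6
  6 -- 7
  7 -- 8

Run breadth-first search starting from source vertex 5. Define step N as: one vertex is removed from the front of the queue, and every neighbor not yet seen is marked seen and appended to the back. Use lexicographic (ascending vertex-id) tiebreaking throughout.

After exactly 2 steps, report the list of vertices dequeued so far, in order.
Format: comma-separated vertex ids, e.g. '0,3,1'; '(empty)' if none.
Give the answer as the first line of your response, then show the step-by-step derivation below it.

5,2

step 1: dequeue 5; queue=[2,3]; order=5
step 2: dequeue 2; queue=[3,0,1,4]; order=5,2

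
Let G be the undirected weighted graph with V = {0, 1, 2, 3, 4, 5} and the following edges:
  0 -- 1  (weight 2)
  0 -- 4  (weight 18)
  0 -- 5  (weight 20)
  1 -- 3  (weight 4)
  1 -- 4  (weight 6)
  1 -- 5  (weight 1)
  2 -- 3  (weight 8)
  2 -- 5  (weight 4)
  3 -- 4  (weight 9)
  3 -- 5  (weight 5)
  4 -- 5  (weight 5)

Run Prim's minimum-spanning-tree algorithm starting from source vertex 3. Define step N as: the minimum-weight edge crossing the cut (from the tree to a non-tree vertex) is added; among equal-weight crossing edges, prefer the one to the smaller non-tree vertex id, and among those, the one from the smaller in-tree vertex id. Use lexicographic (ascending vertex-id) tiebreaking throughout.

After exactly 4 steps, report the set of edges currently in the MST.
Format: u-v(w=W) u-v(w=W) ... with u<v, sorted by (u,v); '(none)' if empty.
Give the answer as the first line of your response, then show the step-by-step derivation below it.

0-1(w=2) 1-3(w=4) 1-5(w=1) 2-5(w=4)

step 1: add edge 1-3 (w=4); MST = {1-3(w=4)}
step 2: add edge 1-5 (w=1); MST = {1-3(w=4) 1-5(w=1)}
step 3: add edge 0-1 (w=2); MST = {0-1(w=2) 1-3(w=4) 1-5(w=1)}
step 4: add edge 2-5 (w=4); MST = {0-1(w=2) 1-3(w=4) 1-5(w=1) 2-5(w=4)}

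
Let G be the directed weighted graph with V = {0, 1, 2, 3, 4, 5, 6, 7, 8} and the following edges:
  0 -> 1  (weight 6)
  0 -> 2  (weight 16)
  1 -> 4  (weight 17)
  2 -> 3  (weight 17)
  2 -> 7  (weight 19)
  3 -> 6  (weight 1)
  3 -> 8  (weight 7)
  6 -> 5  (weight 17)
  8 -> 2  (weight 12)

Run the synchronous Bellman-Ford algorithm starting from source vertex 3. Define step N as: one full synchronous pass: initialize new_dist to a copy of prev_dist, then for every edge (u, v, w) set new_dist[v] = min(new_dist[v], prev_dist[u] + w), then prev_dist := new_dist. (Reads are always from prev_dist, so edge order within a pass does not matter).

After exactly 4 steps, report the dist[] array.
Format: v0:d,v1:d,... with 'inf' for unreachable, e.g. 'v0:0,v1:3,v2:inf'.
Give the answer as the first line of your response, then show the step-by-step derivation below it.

v0:inf,v1:inf,v2:19,v3:0,v4:inf,v5:18,v6:1,v7:38,v8:7

step 1: dist = v0:inf,v1:inf,v2:inf,v3:0,v4:inf,v5:inf,v6:1,v7:inf,v8:7
step 2: dist = v0:inf,v1:inf,v2:19,v3:0,v4:inf,v5:18,v6:1,v7:inf,v8:7
step 3: dist = v0:inf,v1:inf,v2:19,v3:0,v4:inf,v5:18,v6:1,v7:38,v8:7
step 4: dist = v0:inf,v1:inf,v2:19,v3:0,v4:inf,v5:18,v6:1,v7:38,v8:7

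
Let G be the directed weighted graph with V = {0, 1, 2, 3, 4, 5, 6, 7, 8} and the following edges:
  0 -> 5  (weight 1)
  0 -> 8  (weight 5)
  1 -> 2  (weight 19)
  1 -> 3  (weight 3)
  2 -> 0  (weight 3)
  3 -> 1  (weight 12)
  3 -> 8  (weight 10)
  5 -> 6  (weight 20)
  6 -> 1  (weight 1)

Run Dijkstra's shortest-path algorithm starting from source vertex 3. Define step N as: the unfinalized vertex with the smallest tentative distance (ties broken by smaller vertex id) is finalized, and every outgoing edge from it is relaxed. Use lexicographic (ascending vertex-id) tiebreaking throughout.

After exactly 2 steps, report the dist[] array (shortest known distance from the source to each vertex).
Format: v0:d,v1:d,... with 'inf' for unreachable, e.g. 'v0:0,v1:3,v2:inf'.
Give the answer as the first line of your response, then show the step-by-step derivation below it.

v0:inf,v1:12,v2:inf,v3:0,v4:inf,v5:inf,v6:inf,v7:inf,v8:10

step 1: dist = v0:inf,v1:12,v2:inf,v3:0,v4:inf,v5:inf,v6:inf,v7:inf,v8:10
step 2: dist = v0:inf,v1:12,v2:inf,v3:0,v4:inf,v5:inf,v6:inf,v7:inf,v8:10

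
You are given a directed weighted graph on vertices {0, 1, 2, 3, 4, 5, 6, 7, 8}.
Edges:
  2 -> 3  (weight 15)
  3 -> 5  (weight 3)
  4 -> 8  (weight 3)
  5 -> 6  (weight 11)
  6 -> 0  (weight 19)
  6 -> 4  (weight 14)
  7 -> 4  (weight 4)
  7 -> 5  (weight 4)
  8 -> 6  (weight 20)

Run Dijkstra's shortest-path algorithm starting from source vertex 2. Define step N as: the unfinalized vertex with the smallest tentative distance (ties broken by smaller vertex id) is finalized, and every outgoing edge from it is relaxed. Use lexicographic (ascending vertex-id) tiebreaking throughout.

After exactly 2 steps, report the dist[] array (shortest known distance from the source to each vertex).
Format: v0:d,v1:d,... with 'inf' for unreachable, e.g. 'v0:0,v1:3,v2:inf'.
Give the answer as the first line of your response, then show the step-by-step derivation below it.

v0:inf,v1:inf,v2:0,v3:15,v4:inf,v5:18,v6:inf,v7:inf,v8:inf

step 1: dist = v0:inf,v1:inf,v2:0,v3:15,v4:inf,v5:inf,v6:inf,v7:inf,v8:inf
step 2: dist = v0:inf,v1:inf,v2:0,v3:15,v4:inf,v5:18,v6:inf,v7:inf,v8:inf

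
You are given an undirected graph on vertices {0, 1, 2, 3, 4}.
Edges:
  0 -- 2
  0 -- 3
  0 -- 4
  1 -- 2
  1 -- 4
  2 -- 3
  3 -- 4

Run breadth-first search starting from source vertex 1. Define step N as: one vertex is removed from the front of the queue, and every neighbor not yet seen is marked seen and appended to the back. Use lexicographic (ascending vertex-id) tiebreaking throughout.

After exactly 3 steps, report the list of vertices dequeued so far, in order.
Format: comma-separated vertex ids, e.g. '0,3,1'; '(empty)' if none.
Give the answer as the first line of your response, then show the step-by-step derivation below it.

1,2,4

step 1: dequeue 1; queue=[2,4]; order=1
step 2: dequeue 2; queue=[4,0,3]; order=1,2
step 3: dequeue 4; queue=[0,3]; order=1,2,4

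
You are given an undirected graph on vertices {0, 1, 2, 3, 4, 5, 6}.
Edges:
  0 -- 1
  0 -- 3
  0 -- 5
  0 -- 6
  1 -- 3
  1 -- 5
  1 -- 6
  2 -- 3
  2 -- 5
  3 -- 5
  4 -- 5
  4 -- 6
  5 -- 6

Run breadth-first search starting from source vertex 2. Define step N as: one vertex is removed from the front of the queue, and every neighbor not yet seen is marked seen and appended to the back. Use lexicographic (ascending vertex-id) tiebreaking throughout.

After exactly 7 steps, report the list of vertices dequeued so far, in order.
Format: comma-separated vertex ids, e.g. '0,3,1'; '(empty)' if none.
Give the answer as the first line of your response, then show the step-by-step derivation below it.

2,3,5,0,1,4,6

step 1: dequeue 2; queue=[3,5]; order=2
step 2: dequeue 3; queue=[5,0,1]; order=2,3
step 3: dequeue 5; queue=[0,1,4,6]; order=2,3,5
step 4: dequeue 0; queue=[1,4,6]; order=2,3,5,0
step 5: dequeue 1; queue=[4,6]; order=2,3,5,0,1
step 6: dequeue 4; queue=[6]; order=2,3,5,0,1,4
step 7: dequeue 6; queue=[(empty)]; order=2,3,5,0,1,4,6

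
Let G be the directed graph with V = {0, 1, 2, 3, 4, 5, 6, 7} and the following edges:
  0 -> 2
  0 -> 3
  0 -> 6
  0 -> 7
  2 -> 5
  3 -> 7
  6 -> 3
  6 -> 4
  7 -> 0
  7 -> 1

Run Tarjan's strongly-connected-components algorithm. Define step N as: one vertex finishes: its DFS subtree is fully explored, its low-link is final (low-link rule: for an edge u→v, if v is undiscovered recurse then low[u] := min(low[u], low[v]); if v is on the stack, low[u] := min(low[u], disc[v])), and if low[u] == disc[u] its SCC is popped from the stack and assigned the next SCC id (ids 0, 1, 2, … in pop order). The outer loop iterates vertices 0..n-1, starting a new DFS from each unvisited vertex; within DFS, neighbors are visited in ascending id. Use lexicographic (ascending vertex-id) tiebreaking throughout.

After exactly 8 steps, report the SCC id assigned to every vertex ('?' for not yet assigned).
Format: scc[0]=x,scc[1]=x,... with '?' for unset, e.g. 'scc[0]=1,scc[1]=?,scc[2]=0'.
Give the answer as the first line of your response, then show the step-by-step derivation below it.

scc[0]=4,scc[1]=2,scc[2]=1,scc[3]=4,scc[4]=3,scc[5]=0,scc[6]=4,scc[7]=4

step 1: low=(low[0]=0,low[1]=?,low[2]=1,low[3]=?,low[4]=?,low[5]=2,low[6]=?,low[7]=?); scc=(scc[0]=?,scc[1]=?,scc[2]=?,scc[3]=?,scc[4]=?,scc[5]=0,scc[6]=?,scc[7]=?)
step 2: low=(low[0]=0,low[1]=?,low[2]=1,low[3]=?,low[4]=?,low[5]=2,low[6]=?,low[7]=?); scc=(scc[0]=?,scc[1]=?,scc[2]=1,scc[3]=?,scc[4]=?,scc[5]=0,scc[6]=?,scc[7]=?)
step 3: low=(low[0]=0,low[1]=5,low[2]=1,low[3]=3,low[4]=?,low[5]=2,low[6]=?,low[7]=0); scc=(scc[0]=?,scc[1]=2,scc[2]=1,scc[3]=?,scc[4]=?,scc[5]=0,scc[6]=?,scc[7]=?)
step 4: low=(low[0]=0,low[1]=5,low[2]=1,low[3]=3,low[4]=?,low[5]=2,low[6]=?,low[7]=0); scc=(scc[0]=?,scc[1]=2,scc[2]=1,scc[3]=?,scc[4]=?,scc[5]=0,scc[6]=?,scc[7]=?)
step 5: low=(low[0]=0,low[1]=5,low[2]=1,low[3]=0,low[4]=?,low[5]=2,low[6]=?,low[7]=0); scc=(scc[0]=?,scc[1]=2,scc[2]=1,scc[3]=?,scc[4]=?,scc[5]=0,scc[6]=?,scc[7]=?)
step 6: low=(low[0]=0,low[1]=5,low[2]=1,low[3]=0,low[4]=7,low[5]=2,low[6]=3,low[7]=0); scc=(scc[0]=?,scc[1]=2,scc[2]=1,scc[3]=?,scc[4]=3,scc[5]=0,scc[6]=?,scc[7]=?)
step 7: low=(low[0]=0,low[1]=5,low[2]=1,low[3]=0,low[4]=7,low[5]=2,low[6]=3,low[7]=0); scc=(scc[0]=?,scc[1]=2,scc[2]=1,scc[3]=?,scc[4]=3,scc[5]=0,scc[6]=?,scc[7]=?)
step 8: low=(low[0]=0,low[1]=5,low[2]=1,low[3]=0,low[4]=7,low[5]=2,low[6]=3,low[7]=0); scc=(scc[0]=4,scc[1]=2,scc[2]=1,scc[3]=4,scc[4]=3,scc[5]=0,scc[6]=4,scc[7]=4)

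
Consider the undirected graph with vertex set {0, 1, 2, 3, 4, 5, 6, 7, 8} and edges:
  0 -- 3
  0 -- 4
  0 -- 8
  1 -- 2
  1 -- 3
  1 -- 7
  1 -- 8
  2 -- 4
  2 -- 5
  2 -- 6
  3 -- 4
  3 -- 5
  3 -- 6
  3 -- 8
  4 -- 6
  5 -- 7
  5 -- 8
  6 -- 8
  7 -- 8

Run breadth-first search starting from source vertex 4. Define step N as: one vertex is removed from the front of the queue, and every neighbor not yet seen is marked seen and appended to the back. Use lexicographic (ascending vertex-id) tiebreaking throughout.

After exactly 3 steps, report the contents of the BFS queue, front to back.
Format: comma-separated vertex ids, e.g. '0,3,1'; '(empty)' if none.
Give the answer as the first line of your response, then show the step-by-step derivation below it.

3,6,8,1,5

step 1: dequeue 4; queue=[0,2,3,6]; order=4
step 2: dequeue 0; queue=[2,3,6,8]; order=4,0
step 3: dequeue 2; queue=[3,6,8,1,5]; order=4,0,2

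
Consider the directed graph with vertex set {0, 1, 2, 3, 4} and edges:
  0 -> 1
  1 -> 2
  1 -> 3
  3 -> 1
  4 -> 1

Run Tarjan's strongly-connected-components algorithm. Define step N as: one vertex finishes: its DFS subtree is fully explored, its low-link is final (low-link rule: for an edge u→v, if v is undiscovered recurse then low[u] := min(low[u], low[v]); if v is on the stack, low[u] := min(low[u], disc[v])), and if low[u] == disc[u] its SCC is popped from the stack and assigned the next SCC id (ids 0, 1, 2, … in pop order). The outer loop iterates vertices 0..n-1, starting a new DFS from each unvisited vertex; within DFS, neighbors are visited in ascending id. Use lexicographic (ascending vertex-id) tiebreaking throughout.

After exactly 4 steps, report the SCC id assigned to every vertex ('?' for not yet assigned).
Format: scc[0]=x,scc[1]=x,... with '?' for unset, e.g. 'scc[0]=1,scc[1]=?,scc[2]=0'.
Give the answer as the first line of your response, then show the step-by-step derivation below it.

scc[0]=2,scc[1]=1,scc[2]=0,scc[3]=1,scc[4]=?

step 1: low=(low[0]=0,low[1]=1,low[2]=2,low[3]=?,low[4]=?); scc=(scc[0]=?,scc[1]=?,scc[2]=0,scc[3]=?,scc[4]=?)
step 2: low=(low[0]=0,low[1]=1,low[2]=2,low[3]=1,low[4]=?); scc=(scc[0]=?,scc[1]=?,scc[2]=0,scc[3]=?,scc[4]=?)
step 3: low=(low[0]=0,low[1]=1,low[2]=2,low[3]=1,low[4]=?); scc=(scc[0]=?,scc[1]=1,scc[2]=0,scc[3]=1,scc[4]=?)
step 4: low=(low[0]=0,low[1]=1,low[2]=2,low[3]=1,low[4]=?); scc=(scc[0]=2,scc[1]=1,scc[2]=0,scc[3]=1,scc[4]=?)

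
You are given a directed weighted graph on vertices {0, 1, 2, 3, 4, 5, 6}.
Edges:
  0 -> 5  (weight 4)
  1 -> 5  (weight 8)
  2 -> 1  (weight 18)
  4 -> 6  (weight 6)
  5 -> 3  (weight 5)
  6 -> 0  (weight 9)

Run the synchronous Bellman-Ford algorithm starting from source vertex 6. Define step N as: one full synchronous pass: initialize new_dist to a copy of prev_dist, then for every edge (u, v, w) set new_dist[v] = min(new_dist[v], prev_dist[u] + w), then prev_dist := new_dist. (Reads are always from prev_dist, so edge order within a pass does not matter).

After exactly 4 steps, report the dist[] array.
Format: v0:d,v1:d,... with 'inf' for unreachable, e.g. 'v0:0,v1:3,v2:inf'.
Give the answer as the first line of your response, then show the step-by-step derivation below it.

v0:9,v1:inf,v2:inf,v3:18,v4:inf,v5:13,v6:0

step 1: dist = v0:9,v1:inf,v2:inf,v3:inf,v4:inf,v5:inf,v6:0
step 2: dist = v0:9,v1:inf,v2:inf,v3:inf,v4:inf,v5:13,v6:0
step 3: dist = v0:9,v1:inf,v2:inf,v3:18,v4:inf,v5:13,v6:0
step 4: dist = v0:9,v1:inf,v2:inf,v3:18,v4:inf,v5:13,v6:0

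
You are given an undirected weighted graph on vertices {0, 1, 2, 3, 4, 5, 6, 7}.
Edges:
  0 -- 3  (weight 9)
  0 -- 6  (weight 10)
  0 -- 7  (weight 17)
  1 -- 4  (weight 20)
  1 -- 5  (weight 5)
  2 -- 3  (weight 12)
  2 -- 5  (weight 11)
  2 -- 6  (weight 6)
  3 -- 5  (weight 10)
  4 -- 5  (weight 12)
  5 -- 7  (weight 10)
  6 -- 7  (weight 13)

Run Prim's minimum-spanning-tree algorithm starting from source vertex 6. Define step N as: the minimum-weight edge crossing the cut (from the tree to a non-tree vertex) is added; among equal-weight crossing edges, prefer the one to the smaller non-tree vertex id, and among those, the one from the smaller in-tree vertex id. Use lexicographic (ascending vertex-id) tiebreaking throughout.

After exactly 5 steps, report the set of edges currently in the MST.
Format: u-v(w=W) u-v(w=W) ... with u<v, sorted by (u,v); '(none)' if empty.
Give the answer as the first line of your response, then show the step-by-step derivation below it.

0-3(w=9) 0-6(w=10) 1-5(w=5) 2-6(w=6) 3-5(w=10)

step 1: add edge 2-6 (w=6); MST = {2-6(w=6)}
step 2: add edge 0-6 (w=10); MST = {0-6(w=10) 2-6(w=6)}
step 3: add edge 0-3 (w=9); MST = {0-3(w=9) 0-6(w=10) 2-6(w=6)}
step 4: add edge 3-5 (w=10); MST = {0-3(w=9) 0-6(w=10) 2-6(w=6) 3-5(w=10)}
step 5: add edge 1-5 (w=5); MST = {0-3(w=9) 0-6(w=10) 1-5(w=5) 2-6(w=6) 3-5(w=10)}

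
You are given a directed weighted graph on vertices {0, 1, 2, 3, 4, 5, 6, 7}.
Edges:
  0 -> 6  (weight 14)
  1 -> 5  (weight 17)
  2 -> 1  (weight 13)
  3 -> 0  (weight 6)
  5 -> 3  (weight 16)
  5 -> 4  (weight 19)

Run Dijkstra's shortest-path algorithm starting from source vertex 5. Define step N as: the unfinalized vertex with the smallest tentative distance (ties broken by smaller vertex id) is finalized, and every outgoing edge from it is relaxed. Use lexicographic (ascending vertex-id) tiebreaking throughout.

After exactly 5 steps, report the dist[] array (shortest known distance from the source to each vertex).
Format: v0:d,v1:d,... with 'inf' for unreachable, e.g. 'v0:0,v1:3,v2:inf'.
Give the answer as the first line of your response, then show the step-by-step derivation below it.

v0:22,v1:inf,v2:inf,v3:16,v4:19,v5:0,v6:36,v7:inf

step 1: dist = v0:inf,v1:inf,v2:inf,v3:16,v4:19,v5:0,v6:inf,v7:inf
step 2: dist = v0:22,v1:inf,v2:inf,v3:16,v4:19,v5:0,v6:inf,v7:inf
step 3: dist = v0:22,v1:inf,v2:inf,v3:16,v4:19,v5:0,v6:inf,v7:inf
step 4: dist = v0:22,v1:inf,v2:inf,v3:16,v4:19,v5:0,v6:36,v7:inf
step 5: dist = v0:22,v1:inf,v2:inf,v3:16,v4:19,v5:0,v6:36,v7:inf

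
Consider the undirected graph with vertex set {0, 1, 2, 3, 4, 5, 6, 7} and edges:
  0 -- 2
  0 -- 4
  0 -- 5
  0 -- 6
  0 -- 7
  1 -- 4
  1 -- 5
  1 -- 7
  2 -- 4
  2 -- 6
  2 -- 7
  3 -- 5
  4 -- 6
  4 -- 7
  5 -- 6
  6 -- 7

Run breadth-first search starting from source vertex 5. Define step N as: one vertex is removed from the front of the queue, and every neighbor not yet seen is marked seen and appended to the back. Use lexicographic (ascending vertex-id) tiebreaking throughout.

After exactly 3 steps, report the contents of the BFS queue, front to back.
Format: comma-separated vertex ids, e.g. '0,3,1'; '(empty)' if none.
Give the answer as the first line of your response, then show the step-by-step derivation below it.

3,6,2,4,7

step 1: dequeue 5; queue=[0,1,3,6]; order=5
step 2: dequeue 0; queue=[1,3,6,2,4,7]; order=5,0
step 3: dequeue 1; queue=[3,6,2,4,7]; order=5,0,1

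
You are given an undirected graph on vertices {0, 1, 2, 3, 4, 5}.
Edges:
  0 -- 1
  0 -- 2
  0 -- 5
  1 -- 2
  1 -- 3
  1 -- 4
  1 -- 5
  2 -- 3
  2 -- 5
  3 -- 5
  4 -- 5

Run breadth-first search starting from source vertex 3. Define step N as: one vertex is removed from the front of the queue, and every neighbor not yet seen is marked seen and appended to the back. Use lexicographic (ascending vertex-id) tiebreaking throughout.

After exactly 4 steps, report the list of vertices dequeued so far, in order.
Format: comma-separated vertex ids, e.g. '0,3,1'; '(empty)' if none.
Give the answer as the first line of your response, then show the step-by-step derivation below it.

3,1,2,5

step 1: dequeue 3; queue=[1,2,5]; order=3
step 2: dequeue 1; queue=[2,5,0,4]; order=3,1
step 3: dequeue 2; queue=[5,0,4]; order=3,1,2
step 4: dequeue 5; queue=[0,4]; order=3,1,2,5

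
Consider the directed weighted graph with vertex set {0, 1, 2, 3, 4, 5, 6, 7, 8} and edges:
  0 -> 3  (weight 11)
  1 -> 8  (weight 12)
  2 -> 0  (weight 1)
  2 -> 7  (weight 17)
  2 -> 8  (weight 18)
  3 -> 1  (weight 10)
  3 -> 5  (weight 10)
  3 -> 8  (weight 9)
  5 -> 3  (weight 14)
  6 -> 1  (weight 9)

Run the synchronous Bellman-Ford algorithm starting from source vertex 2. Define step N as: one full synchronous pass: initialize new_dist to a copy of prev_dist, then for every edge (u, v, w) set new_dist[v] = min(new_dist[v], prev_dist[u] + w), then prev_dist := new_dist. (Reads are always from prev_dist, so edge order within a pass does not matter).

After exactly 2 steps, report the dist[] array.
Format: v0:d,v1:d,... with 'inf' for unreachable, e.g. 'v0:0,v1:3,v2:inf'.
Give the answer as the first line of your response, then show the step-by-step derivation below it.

v0:1,v1:inf,v2:0,v3:12,v4:inf,v5:inf,v6:inf,v7:17,v8:18

step 1: dist = v0:1,v1:inf,v2:0,v3:inf,v4:inf,v5:inf,v6:inf,v7:17,v8:18
step 2: dist = v0:1,v1:inf,v2:0,v3:12,v4:inf,v5:inf,v6:inf,v7:17,v8:18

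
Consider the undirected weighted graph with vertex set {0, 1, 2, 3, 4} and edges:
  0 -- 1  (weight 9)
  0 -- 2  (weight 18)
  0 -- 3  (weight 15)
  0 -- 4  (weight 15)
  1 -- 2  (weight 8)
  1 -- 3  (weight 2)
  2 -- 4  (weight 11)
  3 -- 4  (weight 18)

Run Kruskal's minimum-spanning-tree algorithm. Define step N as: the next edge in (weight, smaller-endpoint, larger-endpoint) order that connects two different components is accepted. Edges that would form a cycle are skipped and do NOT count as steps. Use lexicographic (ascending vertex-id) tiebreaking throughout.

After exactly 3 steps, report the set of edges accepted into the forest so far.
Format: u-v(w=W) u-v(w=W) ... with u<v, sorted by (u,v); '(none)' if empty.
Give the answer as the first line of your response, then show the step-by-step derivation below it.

0-1(w=9) 1-2(w=8) 1-3(w=2)

step 1: add edge 1-3 (w=2); MST = {1-3(w=2)}
step 2: add edge 1-2 (w=8); MST = {1-2(w=8) 1-3(w=2)}
step 3: add edge 0-1 (w=9); MST = {0-1(w=9) 1-2(w=8) 1-3(w=2)}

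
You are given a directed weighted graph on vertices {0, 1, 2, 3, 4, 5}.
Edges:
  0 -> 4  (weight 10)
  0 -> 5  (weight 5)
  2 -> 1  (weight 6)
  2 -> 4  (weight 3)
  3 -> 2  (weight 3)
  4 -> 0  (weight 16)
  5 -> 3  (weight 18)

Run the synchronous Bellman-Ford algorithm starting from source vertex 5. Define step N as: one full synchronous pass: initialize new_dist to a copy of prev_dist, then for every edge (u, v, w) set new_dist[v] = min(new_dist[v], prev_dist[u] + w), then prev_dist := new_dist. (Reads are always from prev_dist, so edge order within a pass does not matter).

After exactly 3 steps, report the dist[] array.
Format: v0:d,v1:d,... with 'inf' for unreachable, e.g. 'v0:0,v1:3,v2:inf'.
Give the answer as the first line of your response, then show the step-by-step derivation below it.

v0:inf,v1:27,v2:21,v3:18,v4:24,v5:0

step 1: dist = v0:inf,v1:inf,v2:inf,v3:18,v4:inf,v5:0
step 2: dist = v0:inf,v1:inf,v2:21,v3:18,v4:inf,v5:0
step 3: dist = v0:inf,v1:27,v2:21,v3:18,v4:24,v5:0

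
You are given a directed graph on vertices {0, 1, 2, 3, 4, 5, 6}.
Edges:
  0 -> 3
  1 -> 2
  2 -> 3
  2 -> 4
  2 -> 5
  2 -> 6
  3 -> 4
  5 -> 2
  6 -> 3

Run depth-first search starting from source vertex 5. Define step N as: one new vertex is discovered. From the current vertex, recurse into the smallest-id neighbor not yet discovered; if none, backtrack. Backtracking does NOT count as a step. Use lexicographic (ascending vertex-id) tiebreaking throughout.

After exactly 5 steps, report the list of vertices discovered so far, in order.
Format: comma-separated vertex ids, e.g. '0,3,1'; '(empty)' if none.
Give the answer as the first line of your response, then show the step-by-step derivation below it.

5,2,3,4,6

step 1: discover 5; path=5; order=5
step 2: discover 2; path=5>2; order=5,2
step 3: discover 3; path=5>2>3; order=5,2,3
step 4: discover 4; path=5>2>3>4; order=5,2,3,4
step 5: discover 6; path=5>2>6; order=5,2,3,4,6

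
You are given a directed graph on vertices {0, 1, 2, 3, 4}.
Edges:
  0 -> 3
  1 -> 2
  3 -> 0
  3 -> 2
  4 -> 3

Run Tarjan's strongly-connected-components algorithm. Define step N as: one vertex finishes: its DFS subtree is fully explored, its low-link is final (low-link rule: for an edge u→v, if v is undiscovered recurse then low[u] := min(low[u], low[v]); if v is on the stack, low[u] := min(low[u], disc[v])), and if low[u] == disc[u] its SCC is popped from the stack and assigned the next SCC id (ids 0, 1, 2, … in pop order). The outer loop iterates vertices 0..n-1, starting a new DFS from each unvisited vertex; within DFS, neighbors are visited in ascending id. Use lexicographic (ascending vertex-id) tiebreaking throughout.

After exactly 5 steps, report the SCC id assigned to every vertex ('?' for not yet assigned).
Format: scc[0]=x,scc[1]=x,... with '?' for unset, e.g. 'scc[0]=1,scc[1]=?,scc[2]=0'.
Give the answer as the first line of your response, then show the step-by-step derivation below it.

scc[0]=1,scc[1]=2,scc[2]=0,scc[3]=1,scc[4]=3

step 1: low=(low[0]=0,low[1]=?,low[2]=2,low[3]=0,low[4]=?); scc=(scc[0]=?,scc[1]=?,scc[2]=0,scc[3]=?,scc[4]=?)
step 2: low=(low[0]=0,low[1]=?,low[2]=2,low[3]=0,low[4]=?); scc=(scc[0]=?,scc[1]=?,scc[2]=0,scc[3]=?,scc[4]=?)
step 3: low=(low[0]=0,low[1]=?,low[2]=2,low[3]=0,low[4]=?); scc=(scc[0]=1,scc[1]=?,scc[2]=0,scc[3]=1,scc[4]=?)
step 4: low=(low[0]=0,low[1]=3,low[2]=2,low[3]=0,low[4]=?); scc=(scc[0]=1,scc[1]=2,scc[2]=0,scc[3]=1,scc[4]=?)
step 5: low=(low[0]=0,low[1]=3,low[2]=2,low[3]=0,low[4]=4); scc=(scc[0]=1,scc[1]=2,scc[2]=0,scc[3]=1,scc[4]=3)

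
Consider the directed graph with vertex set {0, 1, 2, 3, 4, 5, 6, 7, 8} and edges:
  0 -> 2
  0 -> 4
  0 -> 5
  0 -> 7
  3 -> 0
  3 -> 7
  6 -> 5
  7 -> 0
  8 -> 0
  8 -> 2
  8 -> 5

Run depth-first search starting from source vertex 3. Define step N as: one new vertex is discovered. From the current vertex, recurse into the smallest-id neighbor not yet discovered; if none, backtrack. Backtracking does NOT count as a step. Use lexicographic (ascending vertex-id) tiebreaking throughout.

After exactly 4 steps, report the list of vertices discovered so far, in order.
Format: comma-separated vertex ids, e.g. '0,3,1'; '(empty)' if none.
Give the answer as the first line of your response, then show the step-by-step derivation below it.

3,0,2,4

step 1: discover 3; path=3; order=3
step 2: discover 0; path=3>0; order=3,0
step 3: discover 2; path=3>0>2; order=3,0,2
step 4: discover 4; path=3>0>4; order=3,0,2,4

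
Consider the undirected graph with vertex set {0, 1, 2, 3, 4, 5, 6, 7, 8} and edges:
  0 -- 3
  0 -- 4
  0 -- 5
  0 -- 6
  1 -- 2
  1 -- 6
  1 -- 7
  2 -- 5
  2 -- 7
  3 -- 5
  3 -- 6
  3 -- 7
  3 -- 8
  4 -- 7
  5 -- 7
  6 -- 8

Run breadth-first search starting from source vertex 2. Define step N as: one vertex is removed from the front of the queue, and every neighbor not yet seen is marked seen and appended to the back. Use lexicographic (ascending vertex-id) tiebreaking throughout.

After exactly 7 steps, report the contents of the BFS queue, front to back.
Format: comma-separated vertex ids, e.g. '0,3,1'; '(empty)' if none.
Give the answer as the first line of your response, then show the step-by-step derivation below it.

4,8

step 1: dequeue 2; queue=[1,5,7]; order=2
step 2: dequeue 1; queue=[5,7,6]; order=2,1
step 3: dequeue 5; queue=[7,6,0,3]; order=2,1,5
step 4: dequeue 7; queue=[6,0,3,4]; order=2,1,5,7
step 5: dequeue 6; queue=[0,3,4,8]; order=2,1,5,7,6
step 6: dequeue 0; queue=[3,4,8]; order=2,1,5,7,6,0
step 7: dequeue 3; queue=[4,8]; order=2,1,5,7,6,0,3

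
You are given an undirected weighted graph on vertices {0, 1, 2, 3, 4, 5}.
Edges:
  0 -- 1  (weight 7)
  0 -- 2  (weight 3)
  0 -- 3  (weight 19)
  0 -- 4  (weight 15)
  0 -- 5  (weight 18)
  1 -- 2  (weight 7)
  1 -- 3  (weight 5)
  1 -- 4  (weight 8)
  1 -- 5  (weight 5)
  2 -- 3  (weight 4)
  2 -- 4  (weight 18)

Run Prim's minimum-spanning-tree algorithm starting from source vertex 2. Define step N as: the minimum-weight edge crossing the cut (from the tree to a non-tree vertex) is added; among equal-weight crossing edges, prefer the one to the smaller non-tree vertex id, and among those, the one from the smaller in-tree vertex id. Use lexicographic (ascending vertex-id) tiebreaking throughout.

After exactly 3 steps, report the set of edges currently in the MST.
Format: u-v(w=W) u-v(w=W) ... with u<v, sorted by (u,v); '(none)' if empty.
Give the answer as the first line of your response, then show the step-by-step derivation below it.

0-2(w=3) 1-3(w=5) 2-3(w=4)

step 1: add edge 0-2 (w=3); MST = {0-2(w=3)}
step 2: add edge 2-3 (w=4); MST = {0-2(w=3) 2-3(w=4)}
step 3: add edge 1-3 (w=5); MST = {0-2(w=3) 1-3(w=5) 2-3(w=4)}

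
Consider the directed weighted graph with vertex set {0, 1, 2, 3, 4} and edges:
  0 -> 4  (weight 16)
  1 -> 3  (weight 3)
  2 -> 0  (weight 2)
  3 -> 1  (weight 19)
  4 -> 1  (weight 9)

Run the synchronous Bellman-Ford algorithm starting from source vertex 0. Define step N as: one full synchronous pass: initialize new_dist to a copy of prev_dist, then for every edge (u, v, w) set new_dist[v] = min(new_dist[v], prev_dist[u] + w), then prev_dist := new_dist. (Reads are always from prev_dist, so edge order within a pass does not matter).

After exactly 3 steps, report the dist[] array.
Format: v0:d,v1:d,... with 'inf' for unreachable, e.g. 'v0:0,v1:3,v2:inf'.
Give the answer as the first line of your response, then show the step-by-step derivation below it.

v0:0,v1:25,v2:inf,v3:28,v4:16

step 1: dist = v0:0,v1:inf,v2:inf,v3:inf,v4:16
step 2: dist = v0:0,v1:25,v2:inf,v3:inf,v4:16
step 3: dist = v0:0,v1:25,v2:inf,v3:28,v4:16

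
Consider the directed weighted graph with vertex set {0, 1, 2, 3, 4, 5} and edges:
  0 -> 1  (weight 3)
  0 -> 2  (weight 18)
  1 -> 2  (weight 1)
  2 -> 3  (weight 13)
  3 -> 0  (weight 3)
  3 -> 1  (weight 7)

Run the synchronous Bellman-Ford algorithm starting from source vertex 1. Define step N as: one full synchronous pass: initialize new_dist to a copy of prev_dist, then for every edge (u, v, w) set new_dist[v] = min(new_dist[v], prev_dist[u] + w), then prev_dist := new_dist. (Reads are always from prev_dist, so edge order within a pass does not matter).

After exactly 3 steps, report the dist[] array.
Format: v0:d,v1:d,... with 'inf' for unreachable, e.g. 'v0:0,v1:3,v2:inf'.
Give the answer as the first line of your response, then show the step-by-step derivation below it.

v0:17,v1:0,v2:1,v3:14,v4:inf,v5:inf

step 1: dist = v0:inf,v1:0,v2:1,v3:inf,v4:inf,v5:inf
step 2: dist = v0:inf,v1:0,v2:1,v3:14,v4:inf,v5:inf
step 3: dist = v0:17,v1:0,v2:1,v3:14,v4:inf,v5:inf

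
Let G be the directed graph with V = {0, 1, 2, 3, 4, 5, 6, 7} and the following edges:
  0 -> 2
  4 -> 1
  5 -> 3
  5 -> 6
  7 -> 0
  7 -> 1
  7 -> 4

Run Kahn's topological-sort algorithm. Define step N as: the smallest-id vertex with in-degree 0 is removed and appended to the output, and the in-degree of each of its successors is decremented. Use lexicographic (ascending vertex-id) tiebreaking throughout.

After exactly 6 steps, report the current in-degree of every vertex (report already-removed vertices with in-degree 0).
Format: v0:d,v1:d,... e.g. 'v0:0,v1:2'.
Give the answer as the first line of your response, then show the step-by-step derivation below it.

v0:0,v1:1,v2:0,v3:0,v4:0,v5:0,v6:0,v7:0

step 1: output 5; order=[5]; indeg=(1,2,1,0,1,0,0,0)
step 2: output 3; order=[5,3]; indeg=(1,2,1,0,1,0,0,0)
step 3: output 6; order=[5,3,6]; indeg=(1,2,1,0,1,0,0,0)
step 4: output 7; order=[5,3,6,7]; indeg=(0,1,1,0,0,0,0,0)
step 5: output 0; order=[5,3,6,7,0]; indeg=(0,1,0,0,0,0,0,0)
step 6: output 2; order=[5,3,6,7,0,2]; indeg=(0,1,0,0,0,0,0,0)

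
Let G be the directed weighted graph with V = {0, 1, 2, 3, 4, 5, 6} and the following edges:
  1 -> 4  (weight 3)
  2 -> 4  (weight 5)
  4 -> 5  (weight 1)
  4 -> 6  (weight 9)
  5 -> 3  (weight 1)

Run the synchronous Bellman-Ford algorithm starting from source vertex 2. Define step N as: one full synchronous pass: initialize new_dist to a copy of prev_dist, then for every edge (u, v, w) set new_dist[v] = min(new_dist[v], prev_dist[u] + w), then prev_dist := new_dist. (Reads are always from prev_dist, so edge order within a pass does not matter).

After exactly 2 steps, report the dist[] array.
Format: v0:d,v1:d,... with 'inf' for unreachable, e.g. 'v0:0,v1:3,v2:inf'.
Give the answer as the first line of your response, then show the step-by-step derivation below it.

v0:inf,v1:inf,v2:0,v3:inf,v4:5,v5:6,v6:14

step 1: dist = v0:inf,v1:inf,v2:0,v3:inf,v4:5,v5:inf,v6:inf
step 2: dist = v0:inf,v1:inf,v2:0,v3:inf,v4:5,v5:6,v6:14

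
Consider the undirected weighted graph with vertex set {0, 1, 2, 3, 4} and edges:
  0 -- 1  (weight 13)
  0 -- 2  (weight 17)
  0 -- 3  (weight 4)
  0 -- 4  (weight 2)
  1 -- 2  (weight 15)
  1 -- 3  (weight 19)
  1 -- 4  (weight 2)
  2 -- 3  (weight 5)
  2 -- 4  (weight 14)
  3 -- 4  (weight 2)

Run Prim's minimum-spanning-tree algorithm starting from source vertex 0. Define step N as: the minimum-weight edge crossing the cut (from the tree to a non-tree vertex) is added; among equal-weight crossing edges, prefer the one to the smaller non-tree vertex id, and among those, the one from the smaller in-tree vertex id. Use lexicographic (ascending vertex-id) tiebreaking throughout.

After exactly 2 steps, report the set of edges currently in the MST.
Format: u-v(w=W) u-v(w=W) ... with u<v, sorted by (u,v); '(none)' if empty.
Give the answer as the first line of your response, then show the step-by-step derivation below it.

0-4(w=2) 1-4(w=2)

step 1: add edge 0-4 (w=2); MST = {0-4(w=2)}
step 2: add edge 1-4 (w=2); MST = {0-4(w=2) 1-4(w=2)}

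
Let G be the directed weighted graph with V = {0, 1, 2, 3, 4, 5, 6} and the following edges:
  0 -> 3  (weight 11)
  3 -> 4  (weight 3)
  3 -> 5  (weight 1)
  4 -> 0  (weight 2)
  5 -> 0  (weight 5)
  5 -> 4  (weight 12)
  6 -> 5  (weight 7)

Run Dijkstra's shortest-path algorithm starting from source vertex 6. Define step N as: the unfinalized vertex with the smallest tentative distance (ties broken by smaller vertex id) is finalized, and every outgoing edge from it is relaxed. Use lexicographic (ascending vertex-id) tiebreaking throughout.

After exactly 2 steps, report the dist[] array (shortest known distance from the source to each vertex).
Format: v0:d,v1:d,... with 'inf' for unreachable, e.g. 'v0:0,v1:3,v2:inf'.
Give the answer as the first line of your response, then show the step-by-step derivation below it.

v0:12,v1:inf,v2:inf,v3:inf,v4:19,v5:7,v6:0

step 1: dist = v0:inf,v1:inf,v2:inf,v3:inf,v4:inf,v5:7,v6:0
step 2: dist = v0:12,v1:inf,v2:inf,v3:inf,v4:19,v5:7,v6:0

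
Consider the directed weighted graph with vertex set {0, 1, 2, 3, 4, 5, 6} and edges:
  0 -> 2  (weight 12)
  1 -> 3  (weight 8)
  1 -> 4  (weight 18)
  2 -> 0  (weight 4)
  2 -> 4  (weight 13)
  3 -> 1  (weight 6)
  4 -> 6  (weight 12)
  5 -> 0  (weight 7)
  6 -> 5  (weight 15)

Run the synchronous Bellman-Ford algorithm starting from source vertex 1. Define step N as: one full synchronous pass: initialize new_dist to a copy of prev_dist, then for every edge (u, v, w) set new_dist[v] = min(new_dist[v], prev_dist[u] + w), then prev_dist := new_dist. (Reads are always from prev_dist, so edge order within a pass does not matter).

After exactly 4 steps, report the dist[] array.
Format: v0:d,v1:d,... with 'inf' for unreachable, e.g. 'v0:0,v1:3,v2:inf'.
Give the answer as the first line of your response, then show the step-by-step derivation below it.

v0:52,v1:0,v2:inf,v3:8,v4:18,v5:45,v6:30

step 1: dist = v0:inf,v1:0,v2:inf,v3:8,v4:18,v5:inf,v6:inf
step 2: dist = v0:inf,v1:0,v2:inf,v3:8,v4:18,v5:inf,v6:30
step 3: dist = v0:inf,v1:0,v2:inf,v3:8,v4:18,v5:45,v6:30
step 4: dist = v0:52,v1:0,v2:inf,v3:8,v4:18,v5:45,v6:30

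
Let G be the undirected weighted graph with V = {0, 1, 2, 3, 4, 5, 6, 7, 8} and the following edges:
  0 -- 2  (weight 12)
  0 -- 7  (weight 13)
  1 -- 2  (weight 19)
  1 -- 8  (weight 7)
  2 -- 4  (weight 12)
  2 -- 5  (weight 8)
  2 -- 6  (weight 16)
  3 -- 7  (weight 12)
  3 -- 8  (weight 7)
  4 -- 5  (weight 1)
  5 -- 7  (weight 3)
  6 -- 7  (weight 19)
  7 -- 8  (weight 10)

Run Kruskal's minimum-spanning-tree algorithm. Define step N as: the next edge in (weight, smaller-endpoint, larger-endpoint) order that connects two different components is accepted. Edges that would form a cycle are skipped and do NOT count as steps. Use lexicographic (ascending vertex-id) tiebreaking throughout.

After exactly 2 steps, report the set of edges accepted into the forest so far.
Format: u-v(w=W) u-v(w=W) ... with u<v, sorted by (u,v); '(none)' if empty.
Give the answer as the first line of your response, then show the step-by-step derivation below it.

4-5(w=1) 5-7(w=3)

step 1: add edge 4-5 (w=1); MST = {4-5(w=1)}
step 2: add edge 5-7 (w=3); MST = {4-5(w=1) 5-7(w=3)}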